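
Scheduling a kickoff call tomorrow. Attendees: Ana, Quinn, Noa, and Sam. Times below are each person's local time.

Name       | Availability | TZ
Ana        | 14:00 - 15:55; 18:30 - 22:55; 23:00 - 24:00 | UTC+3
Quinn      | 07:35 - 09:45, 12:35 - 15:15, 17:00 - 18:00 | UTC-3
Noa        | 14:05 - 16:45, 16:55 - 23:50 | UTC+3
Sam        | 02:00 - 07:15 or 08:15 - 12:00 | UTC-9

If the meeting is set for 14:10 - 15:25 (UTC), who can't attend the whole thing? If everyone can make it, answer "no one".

Ana in UTC: 11:00-12:55, 15:30-19:55, 20:00-21:00 (subtract 3h to convert from UTC+3).
Quinn in UTC: 10:35-12:45, 15:35-18:15, 20:00-21:00 (add 3h to convert from UTC-3).
Noa in UTC: 11:05-13:45, 13:55-20:50 (subtract 3h to convert from UTC+3).
Sam in UTC: 11:00-16:15, 17:15-21:00 (add 9h to convert from UTC-9).
Ana: not fully free for 14:10-15:25. Quinn: not fully free for 14:10-15:25. Noa: free for 14:10-15:25. Sam: free for 14:10-15:25.

Ana, Quinn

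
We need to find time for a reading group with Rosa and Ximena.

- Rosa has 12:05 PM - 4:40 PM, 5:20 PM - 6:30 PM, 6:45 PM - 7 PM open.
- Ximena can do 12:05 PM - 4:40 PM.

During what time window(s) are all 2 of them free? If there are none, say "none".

Rosa ∩ Ximena: 12:05-16:40.

12:05-16:40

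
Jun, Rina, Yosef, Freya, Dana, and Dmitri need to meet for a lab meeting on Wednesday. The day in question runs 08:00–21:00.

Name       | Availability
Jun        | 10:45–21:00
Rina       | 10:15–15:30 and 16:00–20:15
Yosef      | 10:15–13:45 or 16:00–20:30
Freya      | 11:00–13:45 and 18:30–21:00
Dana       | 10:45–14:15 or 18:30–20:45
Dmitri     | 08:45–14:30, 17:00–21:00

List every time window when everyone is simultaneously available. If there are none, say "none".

11:00-13:45, 18:30-20:15

Jun ∩ Rina: 10:45-15:30, 16:00-20:15.
Jun ∩ Rina ∩ Yosef: 10:45-13:45, 16:00-20:15.
Jun ∩ Rina ∩ Yosef ∩ Freya: 11:00-13:45, 18:30-20:15.
Jun ∩ Rina ∩ Yosef ∩ Freya ∩ Dana: 11:00-13:45, 18:30-20:15.
Jun ∩ Rina ∩ Yosef ∩ Freya ∩ Dana ∩ Dmitri: 11:00-13:45, 18:30-20:15.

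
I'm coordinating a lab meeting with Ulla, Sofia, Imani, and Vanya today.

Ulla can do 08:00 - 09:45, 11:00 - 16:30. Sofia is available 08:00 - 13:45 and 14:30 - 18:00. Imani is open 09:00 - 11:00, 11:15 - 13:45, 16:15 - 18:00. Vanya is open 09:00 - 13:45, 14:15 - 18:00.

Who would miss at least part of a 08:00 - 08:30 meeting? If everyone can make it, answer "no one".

Imani, Vanya

Ulla: free for 08:00-08:30. Sofia: free for 08:00-08:30. Imani: not fully free for 08:00-08:30. Vanya: not fully free for 08:00-08:30.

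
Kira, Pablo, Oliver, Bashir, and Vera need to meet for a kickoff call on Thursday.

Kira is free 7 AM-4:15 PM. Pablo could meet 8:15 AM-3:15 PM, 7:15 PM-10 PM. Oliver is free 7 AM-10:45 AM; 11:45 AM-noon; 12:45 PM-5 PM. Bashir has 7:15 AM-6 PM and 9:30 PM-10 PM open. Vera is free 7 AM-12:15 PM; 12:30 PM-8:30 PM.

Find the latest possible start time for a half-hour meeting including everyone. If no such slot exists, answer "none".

Kira ∩ Pablo: 08:15-15:15.
Kira ∩ Pablo ∩ Oliver: 08:15-10:45, 11:45-12:00, 12:45-15:15.
Kira ∩ Pablo ∩ Oliver ∩ Bashir: 08:15-10:45, 11:45-12:00, 12:45-15:15.
Kira ∩ Pablo ∩ Oliver ∩ Bashir ∩ Vera: 08:15-10:45, 11:45-12:00, 12:45-15:15.
So the common availability across everyone is 08:15-10:45, 11:45-12:00, 12:45-15:15.
The last common window of at least 30 minutes is 12:45-15:15; a 30-minute meeting can start as late as 14:45 and still end by 15:15.

14:45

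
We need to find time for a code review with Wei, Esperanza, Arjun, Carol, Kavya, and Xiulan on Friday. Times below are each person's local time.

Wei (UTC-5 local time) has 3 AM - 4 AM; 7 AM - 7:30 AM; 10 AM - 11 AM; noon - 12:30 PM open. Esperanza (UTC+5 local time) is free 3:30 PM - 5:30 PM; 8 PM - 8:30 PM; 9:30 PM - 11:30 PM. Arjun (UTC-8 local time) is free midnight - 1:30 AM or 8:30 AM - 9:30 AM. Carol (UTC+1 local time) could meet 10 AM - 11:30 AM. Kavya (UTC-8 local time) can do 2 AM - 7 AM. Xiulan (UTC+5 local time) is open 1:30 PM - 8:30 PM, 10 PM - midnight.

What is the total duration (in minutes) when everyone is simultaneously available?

Wei in UTC: 08:00-09:00, 12:00-12:30, 15:00-16:00, 17:00-17:30 (add 5h to convert from UTC-5).
Esperanza in UTC: 10:30-12:30, 15:00-15:30, 16:30-18:30 (subtract 5h to convert from UTC+5).
Arjun in UTC: 08:00-09:30, 16:30-17:30 (add 8h to convert from UTC-8).
Carol in UTC: 09:00-10:30 (subtract 1h to convert from UTC+1).
Kavya in UTC: 10:00-15:00 (add 8h to convert from UTC-8).
Xiulan in UTC: 08:30-15:30, 17:00-19:00 (subtract 5h to convert from UTC+5).
Wei ∩ Esperanza: 12:00-12:30, 15:00-15:30, 17:00-17:30.
Wei ∩ Esperanza ∩ Arjun: 17:00-17:30.
Wei ∩ Esperanza ∩ Arjun ∩ Carol: ∅.
Wei ∩ Esperanza ∩ Arjun ∩ Carol ∩ Kavya: ∅.
Wei ∩ Esperanza ∩ Arjun ∩ Carol ∩ Kavya ∩ Xiulan: ∅.
There is no time when everyone is free.
There is no common window, so the total is 0 minutes.

0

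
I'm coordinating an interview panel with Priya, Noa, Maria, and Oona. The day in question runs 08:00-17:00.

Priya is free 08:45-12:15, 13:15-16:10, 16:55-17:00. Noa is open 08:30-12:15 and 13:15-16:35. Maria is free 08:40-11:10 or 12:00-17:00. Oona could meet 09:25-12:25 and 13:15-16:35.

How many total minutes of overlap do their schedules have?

Priya ∩ Noa: 08:45-12:15, 13:15-16:10.
Priya ∩ Noa ∩ Maria: 08:45-11:10, 12:00-12:15, 13:15-16:10.
Priya ∩ Noa ∩ Maria ∩ Oona: 09:25-11:10, 12:00-12:15, 13:15-16:10.
Those are the intersection windows.
Summing the common windows: 105 + 15 + 175 = 295 minutes.

295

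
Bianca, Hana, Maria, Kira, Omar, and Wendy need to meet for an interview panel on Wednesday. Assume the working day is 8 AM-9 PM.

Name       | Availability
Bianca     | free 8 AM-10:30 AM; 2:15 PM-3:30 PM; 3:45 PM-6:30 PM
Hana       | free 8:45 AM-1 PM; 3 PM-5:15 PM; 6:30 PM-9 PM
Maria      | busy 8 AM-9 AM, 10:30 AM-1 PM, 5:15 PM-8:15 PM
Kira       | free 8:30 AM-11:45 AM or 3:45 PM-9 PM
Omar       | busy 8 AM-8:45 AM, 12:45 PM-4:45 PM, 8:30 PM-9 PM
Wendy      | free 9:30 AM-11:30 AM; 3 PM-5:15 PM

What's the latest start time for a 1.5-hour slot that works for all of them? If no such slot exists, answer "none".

none

Bianca free: 08:00-10:30, 14:15-15:30, 15:45-18:30.
Hana free: 08:45-13:00, 15:00-17:15, 18:30-21:00.
Maria free: 09:00-10:30, 13:00-17:15, 20:15-21:00 (invert busy blocks within the working day).
Kira free: 08:30-11:45, 15:45-21:00.
Omar free: 08:45-12:45, 16:45-20:30 (invert busy blocks within the working day).
Wendy free: 09:30-11:30, 15:00-17:15.
Bianca ∩ Hana: 08:45-10:30, 15:00-15:30, 15:45-17:15.
Bianca ∩ Hana ∩ Maria: 09:00-10:30, 15:00-15:30, 15:45-17:15.
Bianca ∩ Hana ∩ Maria ∩ Kira: 09:00-10:30, 15:45-17:15.
Bianca ∩ Hana ∩ Maria ∩ Kira ∩ Omar: 09:00-10:30, 16:45-17:15.
Bianca ∩ Hana ∩ Maria ∩ Kira ∩ Omar ∩ Wendy: 09:30-10:30, 16:45-17:15.
No common window is at least 90 minutes long.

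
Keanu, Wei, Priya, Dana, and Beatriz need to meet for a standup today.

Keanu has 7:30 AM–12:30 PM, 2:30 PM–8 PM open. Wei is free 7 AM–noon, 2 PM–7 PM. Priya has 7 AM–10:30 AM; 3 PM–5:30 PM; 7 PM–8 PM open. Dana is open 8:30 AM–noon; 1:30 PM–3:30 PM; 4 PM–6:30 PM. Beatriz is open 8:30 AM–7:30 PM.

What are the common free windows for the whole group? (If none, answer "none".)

Keanu ∩ Wei: 07:30-12:00, 14:30-19:00.
Keanu ∩ Wei ∩ Priya: 07:30-10:30, 15:00-17:30.
Keanu ∩ Wei ∩ Priya ∩ Dana: 08:30-10:30, 15:00-15:30, 16:00-17:30.
Keanu ∩ Wei ∩ Priya ∩ Dana ∩ Beatriz: 08:30-10:30, 15:00-15:30, 16:00-17:30.

08:30-10:30, 15:00-15:30, 16:00-17:30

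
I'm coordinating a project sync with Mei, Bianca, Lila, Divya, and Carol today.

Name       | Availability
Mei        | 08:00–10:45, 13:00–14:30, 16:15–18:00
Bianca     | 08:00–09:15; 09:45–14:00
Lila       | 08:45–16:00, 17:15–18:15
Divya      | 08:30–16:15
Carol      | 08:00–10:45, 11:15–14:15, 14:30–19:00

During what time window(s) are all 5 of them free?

Mei ∩ Bianca: 08:00-09:15, 09:45-10:45, 13:00-14:00.
Mei ∩ Bianca ∩ Lila: 08:45-09:15, 09:45-10:45, 13:00-14:00.
Mei ∩ Bianca ∩ Lila ∩ Divya: 08:45-09:15, 09:45-10:45, 13:00-14:00.
Mei ∩ Bianca ∩ Lila ∩ Divya ∩ Carol: 08:45-09:15, 09:45-10:45, 13:00-14:00.
So the common availability across everyone is 08:45-09:15, 09:45-10:45, 13:00-14:00.

08:45-09:15, 09:45-10:45, 13:00-14:00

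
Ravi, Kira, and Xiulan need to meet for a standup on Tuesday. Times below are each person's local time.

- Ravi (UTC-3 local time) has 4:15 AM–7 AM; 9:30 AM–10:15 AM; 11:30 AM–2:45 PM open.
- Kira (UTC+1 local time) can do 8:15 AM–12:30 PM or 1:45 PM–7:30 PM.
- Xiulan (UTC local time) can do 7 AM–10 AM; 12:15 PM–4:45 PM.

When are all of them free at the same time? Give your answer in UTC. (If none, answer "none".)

Ravi in UTC: 07:15-10:00, 12:30-13:15, 14:30-17:45 (add 3h to convert from UTC-3).
Kira in UTC: 07:15-11:30, 12:45-18:30 (subtract 1h to convert from UTC+1).
Xiulan in UTC: 07:00-10:00, 12:15-16:45.
Ravi ∩ Kira: 07:15-10:00, 12:45-13:15, 14:30-17:45.
Ravi ∩ Kira ∩ Xiulan: 07:15-10:00, 12:45-13:15, 14:30-16:45.

07:15-10:00, 12:45-13:15, 14:30-16:45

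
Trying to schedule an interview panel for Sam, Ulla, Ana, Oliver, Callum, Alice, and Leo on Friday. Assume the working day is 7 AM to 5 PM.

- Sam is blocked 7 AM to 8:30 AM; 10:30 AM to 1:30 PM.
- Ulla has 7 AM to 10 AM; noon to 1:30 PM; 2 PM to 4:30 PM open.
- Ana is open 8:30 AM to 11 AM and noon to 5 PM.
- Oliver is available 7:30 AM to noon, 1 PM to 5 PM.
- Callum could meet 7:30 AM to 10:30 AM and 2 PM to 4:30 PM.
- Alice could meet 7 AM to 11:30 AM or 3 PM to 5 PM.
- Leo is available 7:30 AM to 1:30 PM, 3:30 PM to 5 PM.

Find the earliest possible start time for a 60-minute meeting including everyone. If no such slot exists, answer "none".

08:30

Sam free: 08:30-10:30, 13:30-17:00 (invert busy blocks within the working day).
Ulla free: 07:00-10:00, 12:00-13:30, 14:00-16:30.
Ana free: 08:30-11:00, 12:00-17:00.
Oliver free: 07:30-12:00, 13:00-17:00.
Callum free: 07:30-10:30, 14:00-16:30.
Alice free: 07:00-11:30, 15:00-17:00.
Leo free: 07:30-13:30, 15:30-17:00.
Sam ∩ Ulla: 08:30-10:00, 14:00-16:30.
Sam ∩ Ulla ∩ Ana: 08:30-10:00, 14:00-16:30.
Sam ∩ Ulla ∩ Ana ∩ Oliver: 08:30-10:00, 14:00-16:30.
Sam ∩ Ulla ∩ Ana ∩ Oliver ∩ Callum: 08:30-10:00, 14:00-16:30.
Sam ∩ Ulla ∩ Ana ∩ Oliver ∩ Callum ∩ Alice: 08:30-10:00, 15:00-16:30.
Sam ∩ Ulla ∩ Ana ∩ Oliver ∩ Callum ∩ Alice ∩ Leo: 08:30-10:00, 15:30-16:30.
Those are the intersection windows.
The first common window of at least 60 minutes is 08:30-10:00, so the earliest start is 08:30.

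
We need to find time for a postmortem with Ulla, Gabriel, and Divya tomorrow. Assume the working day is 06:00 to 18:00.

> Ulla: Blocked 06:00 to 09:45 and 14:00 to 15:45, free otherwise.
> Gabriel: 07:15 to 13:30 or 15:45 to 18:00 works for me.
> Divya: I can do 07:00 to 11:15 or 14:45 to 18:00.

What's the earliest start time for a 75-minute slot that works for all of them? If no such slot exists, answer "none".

Ulla free: 09:45-14:00, 15:45-18:00 (invert busy blocks within the working day).
Gabriel free: 07:15-13:30, 15:45-18:00.
Divya free: 07:00-11:15, 14:45-18:00.
Ulla ∩ Gabriel: 09:45-13:30, 15:45-18:00.
Ulla ∩ Gabriel ∩ Divya: 09:45-11:15, 15:45-18:00.
Those are the intersection windows.
The first common window of at least 75 minutes is 09:45-11:15, so the earliest start is 09:45.

09:45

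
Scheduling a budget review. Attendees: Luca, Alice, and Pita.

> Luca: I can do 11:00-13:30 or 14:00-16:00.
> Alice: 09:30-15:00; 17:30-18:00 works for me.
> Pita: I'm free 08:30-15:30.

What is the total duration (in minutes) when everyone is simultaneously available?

Luca ∩ Alice: 11:00-13:30, 14:00-15:00.
Luca ∩ Alice ∩ Pita: 11:00-13:30, 14:00-15:00.
Summing the common windows: 150 + 60 = 210 minutes.

210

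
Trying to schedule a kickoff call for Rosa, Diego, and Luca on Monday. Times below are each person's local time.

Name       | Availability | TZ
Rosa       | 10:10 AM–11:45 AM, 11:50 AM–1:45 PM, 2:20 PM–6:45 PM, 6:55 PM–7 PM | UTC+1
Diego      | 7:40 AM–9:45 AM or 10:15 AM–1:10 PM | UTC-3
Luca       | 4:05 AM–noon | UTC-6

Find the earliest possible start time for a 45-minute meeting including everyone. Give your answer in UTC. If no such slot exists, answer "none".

Rosa in UTC: 09:10-10:45, 10:50-12:45, 13:20-17:45, 17:55-18:00 (subtract 1h to convert from UTC+1).
Diego in UTC: 10:40-12:45, 13:15-16:10 (add 3h to convert from UTC-3).
Luca in UTC: 10:05-18:00 (add 6h to convert from UTC-6).
Rosa ∩ Diego: 10:40-10:45, 10:50-12:45, 13:20-16:10.
Rosa ∩ Diego ∩ Luca: 10:40-10:45, 10:50-12:45, 13:20-16:10.
So the common availability across everyone is 10:40-10:45, 10:50-12:45, 13:20-16:10.
The first common window of at least 45 minutes is 10:50-12:45, so the earliest start is 10:50.

10:50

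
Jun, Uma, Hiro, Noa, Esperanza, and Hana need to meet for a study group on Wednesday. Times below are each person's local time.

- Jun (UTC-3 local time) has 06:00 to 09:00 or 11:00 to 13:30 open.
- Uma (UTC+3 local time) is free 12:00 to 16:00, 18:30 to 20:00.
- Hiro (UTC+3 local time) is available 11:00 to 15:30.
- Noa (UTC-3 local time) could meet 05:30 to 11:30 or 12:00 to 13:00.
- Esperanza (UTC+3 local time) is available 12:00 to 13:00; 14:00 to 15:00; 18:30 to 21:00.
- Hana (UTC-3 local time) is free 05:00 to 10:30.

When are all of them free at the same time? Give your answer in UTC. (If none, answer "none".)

09:00-10:00, 11:00-12:00

Jun in UTC: 09:00-12:00, 14:00-16:30 (add 3h to convert from UTC-3).
Uma in UTC: 09:00-13:00, 15:30-17:00 (subtract 3h to convert from UTC+3).
Hiro in UTC: 08:00-12:30 (subtract 3h to convert from UTC+3).
Noa in UTC: 08:30-14:30, 15:00-16:00 (add 3h to convert from UTC-3).
Esperanza in UTC: 09:00-10:00, 11:00-12:00, 15:30-18:00 (subtract 3h to convert from UTC+3).
Hana in UTC: 08:00-13:30 (add 3h to convert from UTC-3).
Jun ∩ Uma: 09:00-12:00, 15:30-16:30.
Jun ∩ Uma ∩ Hiro: 09:00-12:00.
Jun ∩ Uma ∩ Hiro ∩ Noa: 09:00-12:00.
Jun ∩ Uma ∩ Hiro ∩ Noa ∩ Esperanza: 09:00-10:00, 11:00-12:00.
Jun ∩ Uma ∩ Hiro ∩ Noa ∩ Esperanza ∩ Hana: 09:00-10:00, 11:00-12:00.
So the common availability across everyone is 09:00-10:00, 11:00-12:00.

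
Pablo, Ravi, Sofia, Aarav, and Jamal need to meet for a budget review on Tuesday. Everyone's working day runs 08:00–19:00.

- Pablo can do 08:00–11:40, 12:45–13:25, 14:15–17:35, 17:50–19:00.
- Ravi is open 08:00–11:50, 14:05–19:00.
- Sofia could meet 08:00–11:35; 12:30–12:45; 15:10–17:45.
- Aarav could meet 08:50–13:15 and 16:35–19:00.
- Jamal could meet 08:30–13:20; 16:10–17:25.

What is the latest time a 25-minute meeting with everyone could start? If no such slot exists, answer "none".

17:00

Pablo ∩ Ravi: 08:00-11:40, 14:15-17:35, 17:50-19:00.
Pablo ∩ Ravi ∩ Sofia: 08:00-11:35, 15:10-17:35.
Pablo ∩ Ravi ∩ Sofia ∩ Aarav: 08:50-11:35, 16:35-17:35.
Pablo ∩ Ravi ∩ Sofia ∩ Aarav ∩ Jamal: 08:50-11:35, 16:35-17:25.
The last common window of at least 25 minutes is 16:35-17:25; a 25-minute meeting can start as late as 17:00 and still end by 17:25.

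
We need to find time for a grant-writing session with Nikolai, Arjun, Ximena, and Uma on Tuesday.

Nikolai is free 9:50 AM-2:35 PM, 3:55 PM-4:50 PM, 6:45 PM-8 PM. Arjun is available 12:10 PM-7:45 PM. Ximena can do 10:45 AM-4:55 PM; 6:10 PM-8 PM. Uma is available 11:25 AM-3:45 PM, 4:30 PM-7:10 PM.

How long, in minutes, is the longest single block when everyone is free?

Nikolai ∩ Arjun: 12:10-14:35, 15:55-16:50, 18:45-19:45.
Nikolai ∩ Arjun ∩ Ximena: 12:10-14:35, 15:55-16:50, 18:45-19:45.
Nikolai ∩ Arjun ∩ Ximena ∩ Uma: 12:10-14:35, 16:30-16:50, 18:45-19:10.
Those are the intersection windows.
The longest is 12:10-14:35 at 145 minutes.

145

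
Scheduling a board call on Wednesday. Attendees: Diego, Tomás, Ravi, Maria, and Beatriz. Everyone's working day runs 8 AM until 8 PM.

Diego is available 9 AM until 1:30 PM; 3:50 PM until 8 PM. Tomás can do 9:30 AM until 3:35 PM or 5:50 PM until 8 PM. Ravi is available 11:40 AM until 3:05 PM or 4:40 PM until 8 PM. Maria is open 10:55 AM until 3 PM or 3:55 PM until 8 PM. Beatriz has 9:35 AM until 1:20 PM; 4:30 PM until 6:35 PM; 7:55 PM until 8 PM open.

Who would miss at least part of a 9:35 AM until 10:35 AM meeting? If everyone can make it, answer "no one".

Diego: free for 09:35-10:35. Tomás: free for 09:35-10:35. Ravi: not fully free for 09:35-10:35. Maria: not fully free for 09:35-10:35. Beatriz: free for 09:35-10:35.

Maria, Ravi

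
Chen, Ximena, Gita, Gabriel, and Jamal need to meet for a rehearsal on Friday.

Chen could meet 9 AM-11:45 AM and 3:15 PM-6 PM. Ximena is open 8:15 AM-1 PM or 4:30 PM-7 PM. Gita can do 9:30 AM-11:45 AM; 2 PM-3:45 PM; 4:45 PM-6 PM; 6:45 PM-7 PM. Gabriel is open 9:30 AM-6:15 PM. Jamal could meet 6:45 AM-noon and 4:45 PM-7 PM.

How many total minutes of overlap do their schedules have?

210

Chen ∩ Ximena: 09:00-11:45, 16:30-18:00.
Chen ∩ Ximena ∩ Gita: 09:30-11:45, 16:45-18:00.
Chen ∩ Ximena ∩ Gita ∩ Gabriel: 09:30-11:45, 16:45-18:00.
Chen ∩ Ximena ∩ Gita ∩ Gabriel ∩ Jamal: 09:30-11:45, 16:45-18:00.
Summing the common windows: 135 + 75 = 210 minutes.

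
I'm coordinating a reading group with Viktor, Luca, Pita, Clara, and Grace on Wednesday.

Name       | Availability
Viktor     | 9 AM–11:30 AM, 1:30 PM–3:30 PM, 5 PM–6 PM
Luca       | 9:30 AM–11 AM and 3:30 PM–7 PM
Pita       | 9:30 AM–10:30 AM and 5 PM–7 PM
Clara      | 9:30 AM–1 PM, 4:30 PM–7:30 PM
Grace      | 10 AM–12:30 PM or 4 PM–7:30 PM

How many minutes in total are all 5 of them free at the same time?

Viktor ∩ Luca: 09:30-11:00, 17:00-18:00.
Viktor ∩ Luca ∩ Pita: 09:30-10:30, 17:00-18:00.
Viktor ∩ Luca ∩ Pita ∩ Clara: 09:30-10:30, 17:00-18:00.
Viktor ∩ Luca ∩ Pita ∩ Clara ∩ Grace: 10:00-10:30, 17:00-18:00.
Those are the intersection windows.
Summing the common windows: 30 + 60 = 90 minutes.

90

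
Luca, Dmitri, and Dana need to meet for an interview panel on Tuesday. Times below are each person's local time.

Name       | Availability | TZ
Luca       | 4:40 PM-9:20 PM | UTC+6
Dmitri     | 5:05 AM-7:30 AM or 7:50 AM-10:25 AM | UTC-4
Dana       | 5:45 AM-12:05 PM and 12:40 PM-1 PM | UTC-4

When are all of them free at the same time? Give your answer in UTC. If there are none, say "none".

10:40-11:30, 11:50-14:25

Luca in UTC: 10:40-15:20 (subtract 6h to convert from UTC+6).
Dmitri in UTC: 09:05-11:30, 11:50-14:25 (add 4h to convert from UTC-4).
Dana in UTC: 09:45-16:05, 16:40-17:00 (add 4h to convert from UTC-4).
Luca ∩ Dmitri: 10:40-11:30, 11:50-14:25.
Luca ∩ Dmitri ∩ Dana: 10:40-11:30, 11:50-14:25.
So the common availability across everyone is 10:40-11:30, 11:50-14:25.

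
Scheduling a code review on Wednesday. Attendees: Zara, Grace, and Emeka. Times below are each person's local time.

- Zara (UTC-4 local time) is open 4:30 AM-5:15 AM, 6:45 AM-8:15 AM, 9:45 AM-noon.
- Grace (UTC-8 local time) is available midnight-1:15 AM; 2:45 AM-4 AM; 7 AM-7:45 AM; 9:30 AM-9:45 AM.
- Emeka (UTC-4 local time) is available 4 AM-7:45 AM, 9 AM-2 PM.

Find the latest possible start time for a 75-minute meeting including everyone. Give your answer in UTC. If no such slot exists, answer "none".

Zara in UTC: 08:30-09:15, 10:45-12:15, 13:45-16:00 (add 4h to convert from UTC-4).
Grace in UTC: 08:00-09:15, 10:45-12:00, 15:00-15:45, 17:30-17:45 (add 8h to convert from UTC-8).
Emeka in UTC: 08:00-11:45, 13:00-18:00 (add 4h to convert from UTC-4).
Zara ∩ Grace: 08:30-09:15, 10:45-12:00, 15:00-15:45.
Zara ∩ Grace ∩ Emeka: 08:30-09:15, 10:45-11:45, 15:00-15:45.
No common window is at least 75 minutes long.

none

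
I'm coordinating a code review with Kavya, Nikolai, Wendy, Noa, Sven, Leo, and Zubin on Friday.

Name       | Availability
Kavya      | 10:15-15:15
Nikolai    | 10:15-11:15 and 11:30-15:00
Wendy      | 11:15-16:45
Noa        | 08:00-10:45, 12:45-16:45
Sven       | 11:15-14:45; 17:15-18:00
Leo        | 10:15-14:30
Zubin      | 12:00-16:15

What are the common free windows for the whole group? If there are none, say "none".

Kavya ∩ Nikolai: 10:15-11:15, 11:30-15:00.
Kavya ∩ Nikolai ∩ Wendy: 11:30-15:00.
Kavya ∩ Nikolai ∩ Wendy ∩ Noa: 12:45-15:00.
Kavya ∩ Nikolai ∩ Wendy ∩ Noa ∩ Sven: 12:45-14:45.
Kavya ∩ Nikolai ∩ Wendy ∩ Noa ∩ Sven ∩ Leo: 12:45-14:30.
Kavya ∩ Nikolai ∩ Wendy ∩ Noa ∩ Sven ∩ Leo ∩ Zubin: 12:45-14:30.
Those are the intersection windows.

12:45-14:30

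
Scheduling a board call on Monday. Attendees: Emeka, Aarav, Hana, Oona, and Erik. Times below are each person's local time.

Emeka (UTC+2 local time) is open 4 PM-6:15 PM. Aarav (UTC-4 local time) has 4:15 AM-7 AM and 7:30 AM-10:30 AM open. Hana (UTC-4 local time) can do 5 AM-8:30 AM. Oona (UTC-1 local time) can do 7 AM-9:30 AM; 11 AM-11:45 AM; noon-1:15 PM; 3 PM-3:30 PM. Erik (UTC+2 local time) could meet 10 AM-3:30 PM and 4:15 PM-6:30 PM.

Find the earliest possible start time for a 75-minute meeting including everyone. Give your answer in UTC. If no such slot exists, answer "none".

Emeka in UTC: 14:00-16:15 (subtract 2h to convert from UTC+2).
Aarav in UTC: 08:15-11:00, 11:30-14:30 (add 4h to convert from UTC-4).
Hana in UTC: 09:00-12:30 (add 4h to convert from UTC-4).
Oona in UTC: 08:00-10:30, 12:00-12:45, 13:00-14:15, 16:00-16:30 (add 1h to convert from UTC-1).
Erik in UTC: 08:00-13:30, 14:15-16:30 (subtract 2h to convert from UTC+2).
Emeka ∩ Aarav: 14:00-14:30.
Emeka ∩ Aarav ∩ Hana: ∅.
Emeka ∩ Aarav ∩ Hana ∩ Oona: ∅.
Emeka ∩ Aarav ∩ Hana ∩ Oona ∩ Erik: ∅.
There is no time when everyone is free.
No common window is at least 75 minutes long.

none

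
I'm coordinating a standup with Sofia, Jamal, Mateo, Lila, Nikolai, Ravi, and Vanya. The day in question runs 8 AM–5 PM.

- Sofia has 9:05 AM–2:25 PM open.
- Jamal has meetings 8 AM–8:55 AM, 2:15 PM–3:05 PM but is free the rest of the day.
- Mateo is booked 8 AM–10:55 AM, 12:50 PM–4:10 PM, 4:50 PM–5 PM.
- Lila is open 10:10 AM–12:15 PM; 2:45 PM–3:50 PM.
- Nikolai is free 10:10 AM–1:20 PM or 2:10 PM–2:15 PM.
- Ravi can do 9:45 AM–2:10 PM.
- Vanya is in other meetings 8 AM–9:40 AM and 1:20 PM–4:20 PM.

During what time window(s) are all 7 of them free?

Sofia free: 09:05-14:25.
Jamal free: 08:55-14:15, 15:05-17:00 (invert busy blocks within the working day).
Mateo free: 10:55-12:50, 16:10-16:50 (invert busy blocks within the working day).
Lila free: 10:10-12:15, 14:45-15:50.
Nikolai free: 10:10-13:20, 14:10-14:15.
Ravi free: 09:45-14:10.
Vanya free: 09:40-13:20, 16:20-17:00 (invert busy blocks within the working day).
Sofia ∩ Jamal: 09:05-14:15.
Sofia ∩ Jamal ∩ Mateo: 10:55-12:50.
Sofia ∩ Jamal ∩ Mateo ∩ Lila: 10:55-12:15.
Sofia ∩ Jamal ∩ Mateo ∩ Lila ∩ Nikolai: 10:55-12:15.
Sofia ∩ Jamal ∩ Mateo ∩ Lila ∩ Nikolai ∩ Ravi: 10:55-12:15.
Sofia ∩ Jamal ∩ Mateo ∩ Lila ∩ Nikolai ∩ Ravi ∩ Vanya: 10:55-12:15.

10:55-12:15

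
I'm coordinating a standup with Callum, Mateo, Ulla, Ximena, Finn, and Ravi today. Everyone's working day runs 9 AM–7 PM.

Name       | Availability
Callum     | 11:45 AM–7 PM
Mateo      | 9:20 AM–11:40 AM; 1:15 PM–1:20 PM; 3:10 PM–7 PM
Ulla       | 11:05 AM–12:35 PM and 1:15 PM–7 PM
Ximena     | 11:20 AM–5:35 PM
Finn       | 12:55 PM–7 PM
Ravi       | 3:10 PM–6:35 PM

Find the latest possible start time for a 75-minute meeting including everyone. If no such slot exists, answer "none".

Callum ∩ Mateo: 13:15-13:20, 15:10-19:00.
Callum ∩ Mateo ∩ Ulla: 13:15-13:20, 15:10-19:00.
Callum ∩ Mateo ∩ Ulla ∩ Ximena: 13:15-13:20, 15:10-17:35.
Callum ∩ Mateo ∩ Ulla ∩ Ximena ∩ Finn: 13:15-13:20, 15:10-17:35.
Callum ∩ Mateo ∩ Ulla ∩ Ximena ∩ Finn ∩ Ravi: 15:10-17:35.
So the common availability across everyone is 15:10-17:35.
The last common window of at least 75 minutes is 15:10-17:35; a 75-minute meeting can start as late as 16:20 and still end by 17:35.

16:20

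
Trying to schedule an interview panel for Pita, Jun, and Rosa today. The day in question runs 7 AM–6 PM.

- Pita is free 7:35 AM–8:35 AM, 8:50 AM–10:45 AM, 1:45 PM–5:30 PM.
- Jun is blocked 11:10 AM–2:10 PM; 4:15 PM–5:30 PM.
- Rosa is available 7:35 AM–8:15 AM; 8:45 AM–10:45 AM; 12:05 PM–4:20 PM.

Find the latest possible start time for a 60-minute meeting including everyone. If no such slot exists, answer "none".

15:15

Pita free: 07:35-08:35, 08:50-10:45, 13:45-17:30.
Jun free: 07:00-11:10, 14:10-16:15, 17:30-18:00 (invert busy blocks within the working day).
Rosa free: 07:35-08:15, 08:45-10:45, 12:05-16:20.
Pita ∩ Jun: 07:35-08:35, 08:50-10:45, 14:10-16:15.
Pita ∩ Jun ∩ Rosa: 07:35-08:15, 08:50-10:45, 14:10-16:15.
The last common window of at least 60 minutes is 14:10-16:15; a 60-minute meeting can start as late as 15:15 and still end by 16:15.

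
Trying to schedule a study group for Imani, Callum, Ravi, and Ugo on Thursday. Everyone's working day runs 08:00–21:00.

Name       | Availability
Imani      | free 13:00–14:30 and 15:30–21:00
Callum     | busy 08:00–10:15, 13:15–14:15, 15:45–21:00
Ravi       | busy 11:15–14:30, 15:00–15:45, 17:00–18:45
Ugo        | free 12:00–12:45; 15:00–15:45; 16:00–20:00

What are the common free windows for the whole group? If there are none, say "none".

Imani free: 13:00-14:30, 15:30-21:00.
Callum free: 10:15-13:15, 14:15-15:45 (invert busy blocks within the working day).
Ravi free: 08:00-11:15, 14:30-15:00, 15:45-17:00, 18:45-21:00 (invert busy blocks within the working day).
Ugo free: 12:00-12:45, 15:00-15:45, 16:00-20:00.
Imani ∩ Callum: 13:00-13:15, 14:15-14:30, 15:30-15:45.
Imani ∩ Callum ∩ Ravi: ∅.
Imani ∩ Callum ∩ Ravi ∩ Ugo: ∅.
There is no time when everyone is free.

none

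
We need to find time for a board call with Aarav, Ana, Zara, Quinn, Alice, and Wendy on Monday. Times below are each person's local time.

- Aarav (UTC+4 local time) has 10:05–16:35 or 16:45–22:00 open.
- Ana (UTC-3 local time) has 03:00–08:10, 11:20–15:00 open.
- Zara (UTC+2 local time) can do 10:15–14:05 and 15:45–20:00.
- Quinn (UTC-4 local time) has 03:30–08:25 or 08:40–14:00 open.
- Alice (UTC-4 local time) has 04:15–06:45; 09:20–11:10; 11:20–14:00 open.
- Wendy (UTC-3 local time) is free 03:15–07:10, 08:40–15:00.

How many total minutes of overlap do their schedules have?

Aarav in UTC: 06:05-12:35, 12:45-18:00 (subtract 4h to convert from UTC+4).
Ana in UTC: 06:00-11:10, 14:20-18:00 (add 3h to convert from UTC-3).
Zara in UTC: 08:15-12:05, 13:45-18:00 (subtract 2h to convert from UTC+2).
Quinn in UTC: 07:30-12:25, 12:40-18:00 (add 4h to convert from UTC-4).
Alice in UTC: 08:15-10:45, 13:20-15:10, 15:20-18:00 (add 4h to convert from UTC-4).
Wendy in UTC: 06:15-10:10, 11:40-18:00 (add 3h to convert from UTC-3).
Aarav ∩ Ana: 06:05-11:10, 14:20-18:00.
Aarav ∩ Ana ∩ Zara: 08:15-11:10, 14:20-18:00.
Aarav ∩ Ana ∩ Zara ∩ Quinn: 08:15-11:10, 14:20-18:00.
Aarav ∩ Ana ∩ Zara ∩ Quinn ∩ Alice: 08:15-10:45, 14:20-15:10, 15:20-18:00.
Aarav ∩ Ana ∩ Zara ∩ Quinn ∩ Alice ∩ Wendy: 08:15-10:10, 14:20-15:10, 15:20-18:00.
Summing the common windows: 115 + 50 + 160 = 325 minutes.

325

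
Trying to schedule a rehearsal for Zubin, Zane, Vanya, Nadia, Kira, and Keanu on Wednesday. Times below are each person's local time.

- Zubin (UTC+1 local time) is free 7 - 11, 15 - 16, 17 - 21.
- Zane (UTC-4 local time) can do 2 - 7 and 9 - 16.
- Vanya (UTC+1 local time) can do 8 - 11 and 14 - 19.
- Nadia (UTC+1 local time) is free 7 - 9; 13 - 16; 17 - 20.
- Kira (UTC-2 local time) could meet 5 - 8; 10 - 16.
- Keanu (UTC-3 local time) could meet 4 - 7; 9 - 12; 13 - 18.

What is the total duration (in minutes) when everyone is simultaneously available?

240

Zubin in UTC: 06:00-10:00, 14:00-15:00, 16:00-20:00 (subtract 1h to convert from UTC+1).
Zane in UTC: 06:00-11:00, 13:00-20:00 (add 4h to convert from UTC-4).
Vanya in UTC: 07:00-10:00, 13:00-18:00 (subtract 1h to convert from UTC+1).
Nadia in UTC: 06:00-08:00, 12:00-15:00, 16:00-19:00 (subtract 1h to convert from UTC+1).
Kira in UTC: 07:00-10:00, 12:00-18:00 (add 2h to convert from UTC-2).
Keanu in UTC: 07:00-10:00, 12:00-15:00, 16:00-21:00 (add 3h to convert from UTC-3).
Zubin ∩ Zane: 06:00-10:00, 14:00-15:00, 16:00-20:00.
Zubin ∩ Zane ∩ Vanya: 07:00-10:00, 14:00-15:00, 16:00-18:00.
Zubin ∩ Zane ∩ Vanya ∩ Nadia: 07:00-08:00, 14:00-15:00, 16:00-18:00.
Zubin ∩ Zane ∩ Vanya ∩ Nadia ∩ Kira: 07:00-08:00, 14:00-15:00, 16:00-18:00.
Zubin ∩ Zane ∩ Vanya ∩ Nadia ∩ Kira ∩ Keanu: 07:00-08:00, 14:00-15:00, 16:00-18:00.
Summing the common windows: 60 + 60 + 120 = 240 minutes.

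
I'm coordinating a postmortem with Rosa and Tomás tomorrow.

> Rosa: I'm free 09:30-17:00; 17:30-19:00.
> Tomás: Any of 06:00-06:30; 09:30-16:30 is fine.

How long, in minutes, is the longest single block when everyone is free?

420

Rosa ∩ Tomás: 09:30-16:30.
Those are the intersection windows.
The longest is 09:30-16:30 at 420 minutes.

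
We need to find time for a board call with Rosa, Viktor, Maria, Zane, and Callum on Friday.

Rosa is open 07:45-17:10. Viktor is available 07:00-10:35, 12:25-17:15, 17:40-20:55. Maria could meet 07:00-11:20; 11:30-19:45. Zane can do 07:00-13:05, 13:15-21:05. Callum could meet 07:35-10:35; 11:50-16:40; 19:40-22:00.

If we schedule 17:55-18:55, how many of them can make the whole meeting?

3

Viktor, Maria, and Zane can make the full 17:55-18:55 slot — that's 3.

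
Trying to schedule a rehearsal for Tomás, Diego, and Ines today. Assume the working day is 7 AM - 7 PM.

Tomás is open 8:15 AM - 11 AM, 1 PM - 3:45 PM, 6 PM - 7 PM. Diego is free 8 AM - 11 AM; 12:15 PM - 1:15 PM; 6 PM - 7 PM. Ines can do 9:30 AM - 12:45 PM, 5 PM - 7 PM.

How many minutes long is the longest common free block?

Tomás ∩ Diego: 08:15-11:00, 13:00-13:15, 18:00-19:00.
Tomás ∩ Diego ∩ Ines: 09:30-11:00, 18:00-19:00.
The longest is 09:30-11:00 at 90 minutes.

90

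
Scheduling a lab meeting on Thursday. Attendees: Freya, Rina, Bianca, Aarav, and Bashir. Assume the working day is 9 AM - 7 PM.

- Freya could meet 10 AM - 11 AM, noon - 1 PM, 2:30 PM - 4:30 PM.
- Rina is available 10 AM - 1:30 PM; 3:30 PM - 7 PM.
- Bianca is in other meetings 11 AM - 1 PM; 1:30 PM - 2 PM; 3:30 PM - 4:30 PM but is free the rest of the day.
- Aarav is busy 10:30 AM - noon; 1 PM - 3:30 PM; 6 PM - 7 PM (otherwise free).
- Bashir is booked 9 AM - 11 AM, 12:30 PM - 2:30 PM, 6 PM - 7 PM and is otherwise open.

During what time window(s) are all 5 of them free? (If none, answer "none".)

Freya free: 10:00-11:00, 12:00-13:00, 14:30-16:30.
Rina free: 10:00-13:30, 15:30-19:00.
Bianca free: 09:00-11:00, 13:00-13:30, 14:00-15:30, 16:30-19:00 (invert busy blocks within the working day).
Aarav free: 09:00-10:30, 12:00-13:00, 15:30-18:00 (invert busy blocks within the working day).
Bashir free: 11:00-12:30, 14:30-18:00 (invert busy blocks within the working day).
Freya ∩ Rina: 10:00-11:00, 12:00-13:00, 15:30-16:30.
Freya ∩ Rina ∩ Bianca: 10:00-11:00.
Freya ∩ Rina ∩ Bianca ∩ Aarav: 10:00-10:30.
Freya ∩ Rina ∩ Bianca ∩ Aarav ∩ Bashir: ∅.
There is no time when everyone is free.

none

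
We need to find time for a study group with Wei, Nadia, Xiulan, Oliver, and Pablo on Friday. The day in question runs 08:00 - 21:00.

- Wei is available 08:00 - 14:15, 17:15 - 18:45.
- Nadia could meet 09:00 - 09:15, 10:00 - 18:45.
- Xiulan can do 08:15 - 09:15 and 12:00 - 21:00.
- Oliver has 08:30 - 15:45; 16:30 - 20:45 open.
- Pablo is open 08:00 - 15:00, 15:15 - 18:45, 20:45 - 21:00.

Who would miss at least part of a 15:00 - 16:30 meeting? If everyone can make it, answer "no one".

Oliver, Pablo, Wei

Wei: not fully free for 15:00-16:30. Nadia: free for 15:00-16:30. Xiulan: free for 15:00-16:30. Oliver: not fully free for 15:00-16:30. Pablo: not fully free for 15:00-16:30.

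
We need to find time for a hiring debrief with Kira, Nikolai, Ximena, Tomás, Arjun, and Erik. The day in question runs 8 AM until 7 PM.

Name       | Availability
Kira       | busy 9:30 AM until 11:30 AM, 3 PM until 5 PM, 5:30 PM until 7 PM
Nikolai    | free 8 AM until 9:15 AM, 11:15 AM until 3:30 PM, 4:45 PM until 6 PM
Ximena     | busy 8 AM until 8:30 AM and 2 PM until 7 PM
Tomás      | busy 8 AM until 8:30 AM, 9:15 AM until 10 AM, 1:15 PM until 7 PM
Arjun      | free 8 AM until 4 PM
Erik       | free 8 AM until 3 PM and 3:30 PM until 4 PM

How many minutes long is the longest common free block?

Kira free: 08:00-09:30, 11:30-15:00, 17:00-17:30 (invert busy blocks within the working day).
Nikolai free: 08:00-09:15, 11:15-15:30, 16:45-18:00.
Ximena free: 08:30-14:00 (invert busy blocks within the working day).
Tomás free: 08:30-09:15, 10:00-13:15 (invert busy blocks within the working day).
Arjun free: 08:00-16:00.
Erik free: 08:00-15:00, 15:30-16:00.
Kira ∩ Nikolai: 08:00-09:15, 11:30-15:00, 17:00-17:30.
Kira ∩ Nikolai ∩ Ximena: 08:30-09:15, 11:30-14:00.
Kira ∩ Nikolai ∩ Ximena ∩ Tomás: 08:30-09:15, 11:30-13:15.
Kira ∩ Nikolai ∩ Ximena ∩ Tomás ∩ Arjun: 08:30-09:15, 11:30-13:15.
Kira ∩ Nikolai ∩ Ximena ∩ Tomás ∩ Arjun ∩ Erik: 08:30-09:15, 11:30-13:15.
So the common availability across everyone is 08:30-09:15, 11:30-13:15.
The longest is 11:30-13:15 at 105 minutes.

105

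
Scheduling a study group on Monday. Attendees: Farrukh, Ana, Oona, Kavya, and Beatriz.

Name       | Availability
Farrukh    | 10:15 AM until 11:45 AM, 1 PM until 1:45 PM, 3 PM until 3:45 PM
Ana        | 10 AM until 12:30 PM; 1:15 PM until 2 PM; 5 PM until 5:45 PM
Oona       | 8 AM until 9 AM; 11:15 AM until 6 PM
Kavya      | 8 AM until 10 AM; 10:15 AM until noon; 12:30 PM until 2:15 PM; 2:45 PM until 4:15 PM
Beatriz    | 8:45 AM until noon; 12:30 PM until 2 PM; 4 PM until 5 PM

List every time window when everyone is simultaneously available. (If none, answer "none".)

Farrukh ∩ Ana: 10:15-11:45, 13:15-13:45.
Farrukh ∩ Ana ∩ Oona: 11:15-11:45, 13:15-13:45.
Farrukh ∩ Ana ∩ Oona ∩ Kavya: 11:15-11:45, 13:15-13:45.
Farrukh ∩ Ana ∩ Oona ∩ Kavya ∩ Beatriz: 11:15-11:45, 13:15-13:45.
Those are the intersection windows.

11:15-11:45, 13:15-13:45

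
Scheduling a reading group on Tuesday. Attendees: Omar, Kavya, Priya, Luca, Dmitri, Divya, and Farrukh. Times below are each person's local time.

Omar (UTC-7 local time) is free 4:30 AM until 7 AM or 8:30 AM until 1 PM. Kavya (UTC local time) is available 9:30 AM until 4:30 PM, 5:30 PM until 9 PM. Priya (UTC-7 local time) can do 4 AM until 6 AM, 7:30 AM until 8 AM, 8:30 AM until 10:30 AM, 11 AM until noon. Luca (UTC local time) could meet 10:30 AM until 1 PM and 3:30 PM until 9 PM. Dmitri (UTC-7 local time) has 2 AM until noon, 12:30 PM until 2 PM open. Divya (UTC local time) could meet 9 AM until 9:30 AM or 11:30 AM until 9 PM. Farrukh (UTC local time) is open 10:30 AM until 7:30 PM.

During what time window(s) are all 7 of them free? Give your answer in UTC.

Omar in UTC: 11:30-14:00, 15:30-20:00 (add 7h to convert from UTC-7).
Kavya in UTC: 09:30-16:30, 17:30-21:00.
Priya in UTC: 11:00-13:00, 14:30-15:00, 15:30-17:30, 18:00-19:00 (add 7h to convert from UTC-7).
Luca in UTC: 10:30-13:00, 15:30-21:00.
Dmitri in UTC: 09:00-19:00, 19:30-21:00 (add 7h to convert from UTC-7).
Divya in UTC: 09:00-09:30, 11:30-21:00.
Farrukh in UTC: 10:30-19:30.
Omar ∩ Kavya: 11:30-14:00, 15:30-16:30, 17:30-20:00.
Omar ∩ Kavya ∩ Priya: 11:30-13:00, 15:30-16:30, 18:00-19:00.
Omar ∩ Kavya ∩ Priya ∩ Luca: 11:30-13:00, 15:30-16:30, 18:00-19:00.
Omar ∩ Kavya ∩ Priya ∩ Luca ∩ Dmitri: 11:30-13:00, 15:30-16:30, 18:00-19:00.
Omar ∩ Kavya ∩ Priya ∩ Luca ∩ Dmitri ∩ Divya: 11:30-13:00, 15:30-16:30, 18:00-19:00.
Omar ∩ Kavya ∩ Priya ∩ Luca ∩ Dmitri ∩ Divya ∩ Farrukh: 11:30-13:00, 15:30-16:30, 18:00-19:00.

11:30-13:00, 15:30-16:30, 18:00-19:00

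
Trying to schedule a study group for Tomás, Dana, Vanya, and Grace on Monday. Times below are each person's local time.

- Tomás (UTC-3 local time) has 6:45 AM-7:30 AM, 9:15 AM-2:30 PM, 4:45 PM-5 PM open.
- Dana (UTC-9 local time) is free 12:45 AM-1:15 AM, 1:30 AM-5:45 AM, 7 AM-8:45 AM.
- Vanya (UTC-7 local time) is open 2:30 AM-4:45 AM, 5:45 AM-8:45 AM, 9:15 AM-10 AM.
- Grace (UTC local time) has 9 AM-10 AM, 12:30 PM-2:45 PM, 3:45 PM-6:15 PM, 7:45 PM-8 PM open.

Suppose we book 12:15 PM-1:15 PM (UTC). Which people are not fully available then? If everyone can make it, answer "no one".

Grace, Vanya

Tomás in UTC: 09:45-10:30, 12:15-17:30, 19:45-20:00 (add 3h to convert from UTC-3).
Dana in UTC: 09:45-10:15, 10:30-14:45, 16:00-17:45 (add 9h to convert from UTC-9).
Vanya in UTC: 09:30-11:45, 12:45-15:45, 16:15-17:00 (add 7h to convert from UTC-7).
Grace in UTC: 09:00-10:00, 12:30-14:45, 15:45-18:15, 19:45-20:00.
Tomás: free for 12:15-13:15. Dana: free for 12:15-13:15. Vanya: not fully free for 12:15-13:15. Grace: not fully free for 12:15-13:15.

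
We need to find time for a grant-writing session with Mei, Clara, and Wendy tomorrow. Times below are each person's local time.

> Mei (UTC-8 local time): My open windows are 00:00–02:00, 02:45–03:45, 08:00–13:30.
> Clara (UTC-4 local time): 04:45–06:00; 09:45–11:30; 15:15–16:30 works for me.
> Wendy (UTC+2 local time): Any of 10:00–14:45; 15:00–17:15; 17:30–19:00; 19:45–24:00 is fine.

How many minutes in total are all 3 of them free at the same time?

150

Mei in UTC: 08:00-10:00, 10:45-11:45, 16:00-21:30 (add 8h to convert from UTC-8).
Clara in UTC: 08:45-10:00, 13:45-15:30, 19:15-20:30 (add 4h to convert from UTC-4).
Wendy in UTC: 08:00-12:45, 13:00-15:15, 15:30-17:00, 17:45-22:00 (subtract 2h to convert from UTC+2).
Mei ∩ Clara: 08:45-10:00, 19:15-20:30.
Mei ∩ Clara ∩ Wendy: 08:45-10:00, 19:15-20:30.
Summing the common windows: 75 + 75 = 150 minutes.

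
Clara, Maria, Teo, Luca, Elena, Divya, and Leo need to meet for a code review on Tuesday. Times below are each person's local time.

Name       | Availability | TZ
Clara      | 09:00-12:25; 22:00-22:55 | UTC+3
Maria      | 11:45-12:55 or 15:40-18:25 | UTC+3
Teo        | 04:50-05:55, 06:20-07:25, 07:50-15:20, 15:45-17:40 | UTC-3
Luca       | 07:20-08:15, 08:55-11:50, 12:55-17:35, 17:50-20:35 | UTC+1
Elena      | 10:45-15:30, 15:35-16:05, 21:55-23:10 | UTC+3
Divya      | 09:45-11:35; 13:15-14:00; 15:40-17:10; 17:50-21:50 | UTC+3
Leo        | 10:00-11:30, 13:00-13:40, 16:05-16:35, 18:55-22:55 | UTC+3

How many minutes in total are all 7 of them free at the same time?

0

Clara in UTC: 06:00-09:25, 19:00-19:55 (subtract 3h to convert from UTC+3).
Maria in UTC: 08:45-09:55, 12:40-15:25 (subtract 3h to convert from UTC+3).
Teo in UTC: 07:50-08:55, 09:20-10:25, 10:50-18:20, 18:45-20:40 (add 3h to convert from UTC-3).
Luca in UTC: 06:20-07:15, 07:55-10:50, 11:55-16:35, 16:50-19:35 (subtract 1h to convert from UTC+1).
Elena in UTC: 07:45-12:30, 12:35-13:05, 18:55-20:10 (subtract 3h to convert from UTC+3).
Divya in UTC: 06:45-08:35, 10:15-11:00, 12:40-14:10, 14:50-18:50 (subtract 3h to convert from UTC+3).
Leo in UTC: 07:00-08:30, 10:00-10:40, 13:05-13:35, 15:55-19:55 (subtract 3h to convert from UTC+3).
Clara ∩ Maria: 08:45-09:25.
Clara ∩ Maria ∩ Teo: 08:45-08:55, 09:20-09:25.
Clara ∩ Maria ∩ Teo ∩ Luca: 08:45-08:55, 09:20-09:25.
Clara ∩ Maria ∩ Teo ∩ Luca ∩ Elena: 08:45-08:55, 09:20-09:25.
Clara ∩ Maria ∩ Teo ∩ Luca ∩ Elena ∩ Divya: ∅.
Clara ∩ Maria ∩ Teo ∩ Luca ∩ Elena ∩ Divya ∩ Leo: ∅.
There is no time when everyone is free.
There is no common window, so the total is 0 minutes.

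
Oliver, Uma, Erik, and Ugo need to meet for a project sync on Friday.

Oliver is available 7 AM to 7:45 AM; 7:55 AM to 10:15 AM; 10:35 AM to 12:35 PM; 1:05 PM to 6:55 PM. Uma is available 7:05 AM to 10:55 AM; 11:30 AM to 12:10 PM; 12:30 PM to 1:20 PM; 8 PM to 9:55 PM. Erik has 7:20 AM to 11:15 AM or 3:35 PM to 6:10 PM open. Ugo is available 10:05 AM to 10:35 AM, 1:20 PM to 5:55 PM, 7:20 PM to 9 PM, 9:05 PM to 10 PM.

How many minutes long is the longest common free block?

10

Oliver ∩ Uma: 07:05-07:45, 07:55-10:15, 10:35-10:55, 11:30-12:10, 12:30-12:35, 13:05-13:20.
Oliver ∩ Uma ∩ Erik: 07:20-07:45, 07:55-10:15, 10:35-10:55.
Oliver ∩ Uma ∩ Erik ∩ Ugo: 10:05-10:15.
Those are the intersection windows.
The longest is 10:05-10:15 at 10 minutes.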